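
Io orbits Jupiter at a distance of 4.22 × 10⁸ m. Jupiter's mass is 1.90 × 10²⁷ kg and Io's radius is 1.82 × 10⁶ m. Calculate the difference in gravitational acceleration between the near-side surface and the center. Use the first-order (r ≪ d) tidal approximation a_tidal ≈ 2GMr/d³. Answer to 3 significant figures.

Since r ≪ d, expand the inverse-square field across one radius to get the leading 2GMr/d³ term.
Δa = 2GMr/d³
   = 2 × (6.674 × 10⁻¹¹) × (1.90 × 10²⁷) × (1.82 × 10⁶) / (4.22 × 10⁸)³
   = 6.14 × 10⁻³ m/s²

6.14 × 10⁻³ m/s²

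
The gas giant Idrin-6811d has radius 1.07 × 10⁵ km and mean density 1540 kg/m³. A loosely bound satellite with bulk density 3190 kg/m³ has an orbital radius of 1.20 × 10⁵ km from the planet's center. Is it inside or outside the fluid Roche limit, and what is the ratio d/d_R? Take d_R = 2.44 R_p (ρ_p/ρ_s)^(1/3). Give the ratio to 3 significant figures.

inside; d/d_R ≈ 0.586

d_R = 2.44 × (1.07 × 10⁵ km) × (1540/3190)^(1/3) = 2.048 × 10⁵ km
d/d_R = (1.20 × 10⁵) / (2.048 × 10⁵) = 0.586
Since d/d_R < 1, the body is inside the Roche limit.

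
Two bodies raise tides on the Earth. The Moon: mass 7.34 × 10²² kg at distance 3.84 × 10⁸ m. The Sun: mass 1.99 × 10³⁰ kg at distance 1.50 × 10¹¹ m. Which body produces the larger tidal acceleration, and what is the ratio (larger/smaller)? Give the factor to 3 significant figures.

The Moon, by a factor of ≈ 2.20

Compare M/d³ for the two perturbers:
The Moon: (7.34 × 10²²) / (3.84 × 10⁸)³ = 1.296 × 10⁻³
The Sun: (1.99 × 10³⁰) / (1.50 × 10¹¹)³ = 5.896 × 10⁻⁴
Ratio (larger/smaller) = 2.20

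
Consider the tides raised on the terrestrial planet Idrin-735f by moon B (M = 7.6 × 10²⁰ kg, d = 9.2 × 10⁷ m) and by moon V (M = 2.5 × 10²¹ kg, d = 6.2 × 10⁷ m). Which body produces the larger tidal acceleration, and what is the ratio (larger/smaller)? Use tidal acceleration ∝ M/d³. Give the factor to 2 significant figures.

Compare M/d³ for the two perturbers:
Moon B: (7.6 × 10²⁰) / (9.2 × 10⁷)³ = 9.760 × 10⁻⁴
Moon V: (2.5 × 10²¹) / (6.2 × 10⁷)³ = 1.049 × 10⁻²
Ratio (larger/smaller) = 11

Moon V, by a factor of ≈ 11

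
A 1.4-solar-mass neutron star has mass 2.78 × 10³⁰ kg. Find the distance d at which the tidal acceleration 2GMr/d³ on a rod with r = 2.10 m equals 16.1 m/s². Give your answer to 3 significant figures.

2GMr/d³ = a_tidal  ⇒  d = (2GMr / a_tidal)^(1/3)
d = (2 × 6.674×10⁻¹¹ × (2.78 × 10³⁰) × (2.10) / (16.1))^(1/3)
  = 3.64 × 10⁶ m

3.64 × 10⁶ m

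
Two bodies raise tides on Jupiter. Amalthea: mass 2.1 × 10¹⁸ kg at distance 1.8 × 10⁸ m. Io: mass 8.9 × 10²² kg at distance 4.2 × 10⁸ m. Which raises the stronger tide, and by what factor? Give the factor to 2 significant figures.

Io, by a factor of ≈ 3300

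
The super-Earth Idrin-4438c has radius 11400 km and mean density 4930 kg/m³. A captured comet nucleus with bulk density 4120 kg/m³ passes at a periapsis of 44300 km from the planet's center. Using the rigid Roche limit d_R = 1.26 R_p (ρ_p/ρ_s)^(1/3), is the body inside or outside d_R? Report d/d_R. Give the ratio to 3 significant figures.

d_R = 1.26 × (11400 km) × (4930/4120)^(1/3) = 15250 km
d/d_R = (44300) / (15250) = 2.90
Since d/d_R > 1, the body is outside the Roche limit.

outside; d/d_R ≈ 2.90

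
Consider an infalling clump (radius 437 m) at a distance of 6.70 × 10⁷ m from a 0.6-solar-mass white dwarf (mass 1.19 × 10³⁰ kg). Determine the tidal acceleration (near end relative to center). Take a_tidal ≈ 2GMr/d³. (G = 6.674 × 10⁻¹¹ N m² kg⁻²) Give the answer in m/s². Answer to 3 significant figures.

Differencing GM/(d−r)² and GM/d² to first order in r/d gives 2GMr/d³.
Δg = 2GMr/d³
   = 2 × (6.674 × 10⁻¹¹) × (1.19 × 10³⁰) × (437) / (6.70 × 10⁷)³
   = 2.31 × 10⁻¹ m/s²

2.31 × 10⁻¹ m/s²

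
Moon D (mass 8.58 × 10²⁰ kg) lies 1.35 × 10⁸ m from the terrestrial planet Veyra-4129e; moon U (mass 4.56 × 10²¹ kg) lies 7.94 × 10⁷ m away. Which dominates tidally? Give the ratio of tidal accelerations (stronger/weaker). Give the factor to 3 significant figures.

Moon U, by a factor of ≈ 26.1

The tide-raising term goes as M/d³ (the gradient of a 1/d² field).
Moon D: (8.58 × 10²⁰) / (1.35 × 10⁸)³ = 3.487 × 10⁻⁴
Moon U: (4.56 × 10²¹) / (7.94 × 10⁷)³ = 9.110 × 10⁻³
Ratio (larger/smaller) = 26.1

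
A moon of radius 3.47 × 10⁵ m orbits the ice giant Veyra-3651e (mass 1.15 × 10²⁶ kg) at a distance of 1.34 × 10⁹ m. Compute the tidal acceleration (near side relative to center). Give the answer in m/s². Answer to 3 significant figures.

Δa = 2GMr/d³
   = 2 × (6.674 × 10⁻¹¹) × (1.15 × 10²⁶) × (3.47 × 10⁵) / (1.34 × 10⁹)³
   = 2.21 × 10⁻⁶ m/s²

2.21 × 10⁻⁶ m/s²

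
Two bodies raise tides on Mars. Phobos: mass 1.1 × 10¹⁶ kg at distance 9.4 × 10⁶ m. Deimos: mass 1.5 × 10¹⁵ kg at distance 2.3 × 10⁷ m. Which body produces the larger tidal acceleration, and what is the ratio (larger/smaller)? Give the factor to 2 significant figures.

Tidal stretch scales as M/d³; compute that for each body.
Phobos: (1.1 × 10¹⁶) / (9.4 × 10⁶)³ = 1.324 × 10⁻⁵
Deimos: (1.5 × 10¹⁵) / (2.3 × 10⁷)³ = 1.233 × 10⁻⁷
Ratio (larger/smaller) = 110

Phobos, by a factor of ≈ 110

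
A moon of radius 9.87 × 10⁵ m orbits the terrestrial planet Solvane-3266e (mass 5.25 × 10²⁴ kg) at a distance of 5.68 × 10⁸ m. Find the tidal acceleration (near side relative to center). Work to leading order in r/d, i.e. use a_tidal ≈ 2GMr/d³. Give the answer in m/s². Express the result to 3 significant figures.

3.77 × 10⁻⁶ m/s²

The tidal stretch is the gradient of GM/d² times the body's extent r, hence the 1/d³ dependence.
Δa = 2GMr/d³
   = 2 × (6.674 × 10⁻¹¹) × (5.25 × 10²⁴) × (9.87 × 10⁵) / (5.68 × 10⁸)³
   = 3.77 × 10⁻⁶ m/s²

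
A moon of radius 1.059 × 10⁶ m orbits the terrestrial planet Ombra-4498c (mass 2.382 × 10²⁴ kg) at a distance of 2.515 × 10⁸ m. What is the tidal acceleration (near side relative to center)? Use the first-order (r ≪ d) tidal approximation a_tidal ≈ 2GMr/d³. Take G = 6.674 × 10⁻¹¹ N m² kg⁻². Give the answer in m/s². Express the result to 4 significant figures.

2.117 × 10⁻⁵ m/s²

a_tidal = 2GMr/d³
        = 2 × (6.674 × 10⁻¹¹) × (2.382 × 10²⁴) × (1.059 × 10⁶) / (2.515 × 10⁸)³
        = 2.117 × 10⁻⁵ m/s²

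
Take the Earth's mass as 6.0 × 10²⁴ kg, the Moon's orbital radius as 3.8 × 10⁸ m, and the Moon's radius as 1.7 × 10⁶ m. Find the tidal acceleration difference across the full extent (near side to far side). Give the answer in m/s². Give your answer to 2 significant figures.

5.0 × 10⁻⁵ m/s²

Δg = 4GMr/d³
   = 4 × (6.674 × 10⁻¹¹) × (6.0 × 10²⁴) × (1.7 × 10⁶) / (3.8 × 10⁸)³
   = 5.0 × 10⁻⁵ m/s²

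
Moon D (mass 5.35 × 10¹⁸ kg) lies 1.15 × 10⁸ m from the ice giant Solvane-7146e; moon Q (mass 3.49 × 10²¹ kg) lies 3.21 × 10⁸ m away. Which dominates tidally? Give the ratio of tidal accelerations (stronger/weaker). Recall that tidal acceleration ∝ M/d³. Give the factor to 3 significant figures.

Moon Q, by a factor of ≈ 30.0

The tide-raising term goes as M/d³ (the gradient of a 1/d² field).
Moon D: (5.35 × 10¹⁸) / (1.15 × 10⁸)³ = 3.518 × 10⁻⁶
Moon Q: (3.49 × 10²¹) / (3.21 × 10⁸)³ = 1.055 × 10⁻⁴
Ratio (larger/smaller) = 30.0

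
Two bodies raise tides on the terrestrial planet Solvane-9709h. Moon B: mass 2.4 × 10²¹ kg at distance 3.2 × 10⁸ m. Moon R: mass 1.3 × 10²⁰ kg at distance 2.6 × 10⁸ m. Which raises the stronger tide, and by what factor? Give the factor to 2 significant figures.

Tidal stretch scales as M/d³; compute that for each body.
Moon B: (2.4 × 10²¹) / (3.2 × 10⁸)³ = 7.324 × 10⁻⁵
Moon R: (1.3 × 10²⁰) / (2.6 × 10⁸)³ = 7.396 × 10⁻⁶
Ratio (larger/smaller) = 9.9

Moon B, by a factor of ≈ 9.9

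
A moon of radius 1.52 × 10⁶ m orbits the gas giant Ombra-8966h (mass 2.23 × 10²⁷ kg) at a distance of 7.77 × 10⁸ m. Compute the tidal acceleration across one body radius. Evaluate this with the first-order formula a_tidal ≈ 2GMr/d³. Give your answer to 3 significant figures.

a_tidal = 2GMr/d³
        = 2 × (6.674 × 10⁻¹¹) × (2.23 × 10²⁷) × (1.52 × 10⁶) / (7.77 × 10⁸)³
        = 9.64 × 10⁻⁴ m/s²

9.64 × 10⁻⁴ m/s²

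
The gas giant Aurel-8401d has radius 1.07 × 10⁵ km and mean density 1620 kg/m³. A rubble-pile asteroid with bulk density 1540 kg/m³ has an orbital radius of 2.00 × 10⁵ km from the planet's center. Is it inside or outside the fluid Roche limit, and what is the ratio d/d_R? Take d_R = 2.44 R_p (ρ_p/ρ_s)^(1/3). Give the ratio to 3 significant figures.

d_R = 2.44 × (1.07 × 10⁵ km) × (1620/1540)^(1/3) = 2.655 × 10⁵ km
d/d_R = (2.00 × 10⁵) / (2.655 × 10⁵) = 0.753
Since d/d_R < 1, the body is inside the Roche limit.

inside; d/d_R ≈ 0.753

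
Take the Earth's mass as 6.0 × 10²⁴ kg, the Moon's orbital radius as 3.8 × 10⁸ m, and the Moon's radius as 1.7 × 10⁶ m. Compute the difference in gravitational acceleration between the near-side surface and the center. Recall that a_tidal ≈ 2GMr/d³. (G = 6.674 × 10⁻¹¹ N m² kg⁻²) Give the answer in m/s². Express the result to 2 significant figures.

2.5 × 10⁻⁵ m/s²

a_tidal = 2GMr/d³
        = 2 × (6.674 × 10⁻¹¹) × (6.0 × 10²⁴) × (1.7 × 10⁶) / (3.8 × 10⁸)³
        = 2.5 × 10⁻⁵ m/s²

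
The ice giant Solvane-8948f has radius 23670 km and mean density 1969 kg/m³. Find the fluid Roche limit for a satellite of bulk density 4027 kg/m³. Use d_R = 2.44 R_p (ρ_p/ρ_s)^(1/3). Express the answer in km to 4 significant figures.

d_R = 2.44 × 23670 km × (1969/4027)^(1/3)
    = 45500 km

45500 km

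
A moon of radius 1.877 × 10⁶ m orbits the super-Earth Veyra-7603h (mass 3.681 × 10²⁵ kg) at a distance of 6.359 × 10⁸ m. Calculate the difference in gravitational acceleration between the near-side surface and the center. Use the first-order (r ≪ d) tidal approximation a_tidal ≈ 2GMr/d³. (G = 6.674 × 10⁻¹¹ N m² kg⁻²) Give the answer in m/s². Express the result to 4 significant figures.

3.587 × 10⁻⁵ m/s²

Since r ≪ d, expand the inverse-square field across one radius to get the leading 2GMr/d³ term.
Δg = 2GMr/d³
   = 2 × (6.674 × 10⁻¹¹) × (3.681 × 10²⁵) × (1.877 × 10⁶) / (6.359 × 10⁸)³
   = 3.587 × 10⁻⁵ m/s²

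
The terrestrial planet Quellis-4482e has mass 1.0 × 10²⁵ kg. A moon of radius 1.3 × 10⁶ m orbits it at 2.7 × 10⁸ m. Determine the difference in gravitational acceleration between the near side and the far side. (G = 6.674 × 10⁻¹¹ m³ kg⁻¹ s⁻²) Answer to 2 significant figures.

1.8 × 10⁻⁴ m/s²

Δa = 4GMr/d³
   = 4 × (6.674 × 10⁻¹¹) × (1.0 × 10²⁵) × (1.3 × 10⁶) / (2.7 × 10⁸)³
   = 1.8 × 10⁻⁴ m/s²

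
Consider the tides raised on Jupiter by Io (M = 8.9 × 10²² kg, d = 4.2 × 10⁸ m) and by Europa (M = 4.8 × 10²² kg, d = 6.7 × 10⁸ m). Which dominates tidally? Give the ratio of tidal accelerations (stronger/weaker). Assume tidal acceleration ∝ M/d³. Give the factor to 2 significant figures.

Io, by a factor of ≈ 7.5

Tidal stretch scales as M/d³; compute that for each body.
Io: (8.9 × 10²²) / (4.2 × 10⁸)³ = 1.201 × 10⁻³
Europa: (4.8 × 10²²) / (6.7 × 10⁸)³ = 1.596 × 10⁻⁴
Ratio (larger/smaller) = 7.5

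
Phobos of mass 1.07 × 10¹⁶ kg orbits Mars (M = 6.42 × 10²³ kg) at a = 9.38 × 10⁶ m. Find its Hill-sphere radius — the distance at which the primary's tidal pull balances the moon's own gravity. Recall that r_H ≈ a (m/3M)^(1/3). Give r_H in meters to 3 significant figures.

r_H ≈ a (m/3M)^(1/3)
    = (9.38 × 10⁶) × (1.07 × 10¹⁶ / (3 × 6.42 × 10²³))^(1/3)
    = 1.66 × 10⁴ m

1.66 × 10⁴ m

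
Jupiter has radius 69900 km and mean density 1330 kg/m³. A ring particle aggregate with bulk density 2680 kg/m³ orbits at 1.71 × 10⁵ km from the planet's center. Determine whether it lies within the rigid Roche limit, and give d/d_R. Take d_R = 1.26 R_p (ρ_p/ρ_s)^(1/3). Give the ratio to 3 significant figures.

d_R = 1.26 × (69900 km) × (1330/2680)^(1/3) = 69730 km
d/d_R = (1.71 × 10⁵) / (69730) = 2.45
Since d/d_R > 1, the body is outside the Roche limit.

outside; d/d_R ≈ 2.45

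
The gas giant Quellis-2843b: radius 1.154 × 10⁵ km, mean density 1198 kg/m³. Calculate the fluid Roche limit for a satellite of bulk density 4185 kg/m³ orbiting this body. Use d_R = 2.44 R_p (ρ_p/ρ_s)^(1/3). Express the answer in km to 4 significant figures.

1.856 × 10⁵ km

d_R = 2.44 × 1.154 × 10⁵ km × (1198/4185)^(1/3)
    = 1.856 × 10⁵ km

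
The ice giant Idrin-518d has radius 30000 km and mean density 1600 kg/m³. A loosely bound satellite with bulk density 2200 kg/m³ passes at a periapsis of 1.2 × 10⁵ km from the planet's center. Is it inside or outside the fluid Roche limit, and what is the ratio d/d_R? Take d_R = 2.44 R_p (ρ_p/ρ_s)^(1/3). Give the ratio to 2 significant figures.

outside; d/d_R ≈ 1.8

d_R = 2.44 × (30000 km) × (1600/2200)^(1/3) = 65830 km
d/d_R = (1.2 × 10⁵) / (65830) = 1.8
Since d/d_R > 1, the body is outside the Roche limit.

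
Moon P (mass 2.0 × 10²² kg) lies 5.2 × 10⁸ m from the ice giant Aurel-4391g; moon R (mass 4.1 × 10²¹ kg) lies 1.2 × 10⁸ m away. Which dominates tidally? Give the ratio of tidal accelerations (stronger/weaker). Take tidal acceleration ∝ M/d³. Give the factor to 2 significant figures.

Moon R, by a factor of ≈ 17

Compare M/d³ for the two perturbers:
Moon P: (2.0 × 10²²) / (5.2 × 10⁸)³ = 1.422 × 10⁻⁴
Moon R: (4.1 × 10²¹) / (1.2 × 10⁸)³ = 2.373 × 10⁻³
Ratio (larger/smaller) = 17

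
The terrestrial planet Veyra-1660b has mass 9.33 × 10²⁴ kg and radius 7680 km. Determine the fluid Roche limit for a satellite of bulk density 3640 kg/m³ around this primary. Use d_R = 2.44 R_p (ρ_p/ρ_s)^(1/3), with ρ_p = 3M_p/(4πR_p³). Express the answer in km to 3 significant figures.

20700 km

ρ_p = 3M_p/(4πR_p³) = 3 × (9.33 × 10²⁴) / (4π × (7.68 × 10⁶ m)³) = 4920 kg/m³
d_R = 2.44 × 7680 km × (4920/3640)^(1/3)
    = 20700 km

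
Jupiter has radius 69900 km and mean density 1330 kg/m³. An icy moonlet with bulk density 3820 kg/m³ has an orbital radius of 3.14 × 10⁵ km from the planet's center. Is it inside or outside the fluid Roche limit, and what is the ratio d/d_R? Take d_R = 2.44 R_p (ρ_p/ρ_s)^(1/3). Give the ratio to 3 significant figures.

d_R = 2.44 × (69900 km) × (1330/3820)^(1/3) = 1.200 × 10⁵ km
d/d_R = (3.14 × 10⁵) / (1.200 × 10⁵) = 2.62
Since d/d_R > 1, the body is outside the Roche limit.

outside; d/d_R ≈ 2.62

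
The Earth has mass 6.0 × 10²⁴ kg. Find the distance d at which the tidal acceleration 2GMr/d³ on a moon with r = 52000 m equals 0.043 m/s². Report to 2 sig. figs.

9.9 × 10⁶ m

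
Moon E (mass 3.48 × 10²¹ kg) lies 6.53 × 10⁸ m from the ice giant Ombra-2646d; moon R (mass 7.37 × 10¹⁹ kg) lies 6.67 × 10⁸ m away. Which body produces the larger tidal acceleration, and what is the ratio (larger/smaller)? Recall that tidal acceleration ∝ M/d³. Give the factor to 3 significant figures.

Tidal stretch scales as M/d³; compute that for each body.
Moon E: (3.48 × 10²¹) / (6.53 × 10⁸)³ = 1.250 × 10⁻⁵
Moon R: (7.37 × 10¹⁹) / (6.67 × 10⁸)³ = 2.484 × 10⁻⁷
Ratio (larger/smaller) = 50.3

Moon E, by a factor of ≈ 50.3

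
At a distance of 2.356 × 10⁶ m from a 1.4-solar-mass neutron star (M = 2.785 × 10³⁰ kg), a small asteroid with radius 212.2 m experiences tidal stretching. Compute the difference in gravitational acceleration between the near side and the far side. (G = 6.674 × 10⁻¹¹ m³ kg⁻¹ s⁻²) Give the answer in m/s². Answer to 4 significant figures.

Near-to-far spans 2r, so the tidal difference is twice the near-to-center value: 4GMr/d³.
Δa = 4GMr/d³
   = 4 × (6.674 × 10⁻¹¹) × (2.785 × 10³⁰) × (212.2) / (2.356 × 10⁶)³
   = 1.206 × 10⁴ m/s²

1.206 × 10⁴ m/s²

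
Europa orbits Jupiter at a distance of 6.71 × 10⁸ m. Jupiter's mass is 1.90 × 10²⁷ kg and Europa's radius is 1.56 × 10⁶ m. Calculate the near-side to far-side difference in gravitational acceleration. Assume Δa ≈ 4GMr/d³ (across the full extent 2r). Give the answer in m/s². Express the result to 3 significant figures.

Δa = 4GMr/d³
   = 4 × (6.674 × 10⁻¹¹) × (1.90 × 10²⁷) × (1.56 × 10⁶) / (6.71 × 10⁸)³
   = 2.62 × 10⁻³ m/s²

2.62 × 10⁻³ m/s²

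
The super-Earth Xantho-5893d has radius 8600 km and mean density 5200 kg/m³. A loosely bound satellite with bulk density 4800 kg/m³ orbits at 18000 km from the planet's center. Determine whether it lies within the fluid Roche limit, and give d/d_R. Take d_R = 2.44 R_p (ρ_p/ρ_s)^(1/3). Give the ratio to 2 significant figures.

inside; d/d_R ≈ 0.84

d_R = 2.44 × (8600 km) × (5200/4800)^(1/3) = 21550 km
d/d_R = (18000) / (21550) = 0.84
Since d/d_R < 1, the body is inside the Roche limit.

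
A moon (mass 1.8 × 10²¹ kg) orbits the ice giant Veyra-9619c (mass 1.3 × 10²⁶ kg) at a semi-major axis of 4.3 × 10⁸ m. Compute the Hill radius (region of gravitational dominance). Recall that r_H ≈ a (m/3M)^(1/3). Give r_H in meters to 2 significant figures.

7.2 × 10⁶ m

r_H ≈ a (m/3M)^(1/3)
    = (4.3 × 10⁸) × (1.8 × 10²¹ / (3 × 1.3 × 10²⁶))^(1/3)
    = 7.2 × 10⁶ m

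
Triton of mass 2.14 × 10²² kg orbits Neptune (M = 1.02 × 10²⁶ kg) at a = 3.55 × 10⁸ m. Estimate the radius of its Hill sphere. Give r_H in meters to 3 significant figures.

r_H ≈ a (m/3M)^(1/3)
    = (3.55 × 10⁸) × (2.14 × 10²² / (3 × 1.02 × 10²⁶))^(1/3)
    = 1.46 × 10⁷ m

1.46 × 10⁷ m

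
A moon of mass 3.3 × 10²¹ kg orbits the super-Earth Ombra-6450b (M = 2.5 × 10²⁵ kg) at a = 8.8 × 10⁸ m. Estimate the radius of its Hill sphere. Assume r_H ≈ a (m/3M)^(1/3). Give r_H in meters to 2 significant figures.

r_H ≈ a (m/3M)^(1/3)
    = (8.8 × 10⁸) × (3.3 × 10²¹ / (3 × 2.5 × 10²⁵))^(1/3)
    = 3.1 × 10⁷ m

3.1 × 10⁷ m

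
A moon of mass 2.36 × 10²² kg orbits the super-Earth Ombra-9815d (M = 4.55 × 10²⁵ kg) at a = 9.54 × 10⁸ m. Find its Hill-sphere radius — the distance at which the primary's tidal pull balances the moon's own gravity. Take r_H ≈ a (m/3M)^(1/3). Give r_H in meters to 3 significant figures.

r_H ≈ a (m/3M)^(1/3)
    = (9.54 × 10⁸) × (2.36 × 10²² / (3 × 4.55 × 10²⁵))^(1/3)
    = 5.31 × 10⁷ m

5.31 × 10⁷ m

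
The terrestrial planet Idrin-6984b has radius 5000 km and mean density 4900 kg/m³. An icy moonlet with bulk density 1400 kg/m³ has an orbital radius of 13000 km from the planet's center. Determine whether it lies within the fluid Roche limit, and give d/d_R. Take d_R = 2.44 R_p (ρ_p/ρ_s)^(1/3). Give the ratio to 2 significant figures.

inside; d/d_R ≈ 0.70

d_R = 2.44 × (5000 km) × (4900/1400)^(1/3) = 18520 km
d/d_R = (13000) / (18520) = 0.70
Since d/d_R < 1, the body is inside the Roche limit.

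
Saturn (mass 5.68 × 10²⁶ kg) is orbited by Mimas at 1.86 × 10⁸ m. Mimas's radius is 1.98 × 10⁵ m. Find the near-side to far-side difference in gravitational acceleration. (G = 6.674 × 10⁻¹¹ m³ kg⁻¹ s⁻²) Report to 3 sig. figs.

4.67 × 10⁻³ m/s²

a_tidal = 4GMr/d³
        = 4 × (6.674 × 10⁻¹¹) × (5.68 × 10²⁶) × (1.98 × 10⁵) / (1.86 × 10⁸)³
        = 4.67 × 10⁻³ m/s²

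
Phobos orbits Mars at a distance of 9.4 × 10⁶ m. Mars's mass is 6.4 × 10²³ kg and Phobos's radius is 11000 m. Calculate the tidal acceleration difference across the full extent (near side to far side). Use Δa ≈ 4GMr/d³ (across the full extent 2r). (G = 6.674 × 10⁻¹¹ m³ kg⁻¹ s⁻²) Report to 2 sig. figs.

2.3 × 10⁻³ m/s²

The field gradient is 2GM/d³; across the full diameter 2r the difference is 4GMr/d³.
Δg = 4GMr/d³
   = 4 × (6.674 × 10⁻¹¹) × (6.4 × 10²³) × (11000) / (9.4 × 10⁶)³
   = 2.3 × 10⁻³ m/s²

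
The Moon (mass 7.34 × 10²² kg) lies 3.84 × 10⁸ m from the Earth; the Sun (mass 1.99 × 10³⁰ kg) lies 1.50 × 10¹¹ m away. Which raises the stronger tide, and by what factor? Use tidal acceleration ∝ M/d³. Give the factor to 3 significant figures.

The Moon, by a factor of ≈ 2.20

Compare M/d³ for the two perturbers:
The Moon: (7.34 × 10²²) / (3.84 × 10⁸)³ = 1.296 × 10⁻³
The Sun: (1.99 × 10³⁰) / (1.50 × 10¹¹)³ = 5.896 × 10⁻⁴
Ratio (larger/smaller) = 2.20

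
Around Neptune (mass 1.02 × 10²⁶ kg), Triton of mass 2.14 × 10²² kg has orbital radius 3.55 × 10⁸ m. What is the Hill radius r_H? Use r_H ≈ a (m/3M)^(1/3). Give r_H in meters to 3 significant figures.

r_H ≈ a (m/3M)^(1/3)
    = (3.55 × 10⁸) × (2.14 × 10²² / (3 × 1.02 × 10²⁶))^(1/3)
    = 1.46 × 10⁷ m

1.46 × 10⁷ m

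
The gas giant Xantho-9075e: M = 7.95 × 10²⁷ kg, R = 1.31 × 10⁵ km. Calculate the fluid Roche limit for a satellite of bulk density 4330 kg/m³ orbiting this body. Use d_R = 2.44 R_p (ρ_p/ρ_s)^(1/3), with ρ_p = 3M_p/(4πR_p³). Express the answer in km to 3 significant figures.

1.85 × 10⁵ km

ρ_p = 3M_p/(4πR_p³) = 3 × (7.95 × 10²⁷) / (4π × (1.31 × 10⁸ m)³) = 844 kg/m³
d_R = 2.44 × 1.31 × 10⁵ km × (844/4330)^(1/3)
    = 1.85 × 10⁵ km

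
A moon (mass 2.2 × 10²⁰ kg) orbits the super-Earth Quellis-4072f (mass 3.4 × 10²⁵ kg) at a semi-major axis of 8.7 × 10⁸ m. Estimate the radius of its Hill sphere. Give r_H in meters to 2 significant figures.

r_H ≈ a (m/3M)^(1/3)
    = (8.7 × 10⁸) × (2.2 × 10²⁰ / (3 × 3.4 × 10²⁵))^(1/3)
    = 1.1 × 10⁷ m

1.1 × 10⁷ m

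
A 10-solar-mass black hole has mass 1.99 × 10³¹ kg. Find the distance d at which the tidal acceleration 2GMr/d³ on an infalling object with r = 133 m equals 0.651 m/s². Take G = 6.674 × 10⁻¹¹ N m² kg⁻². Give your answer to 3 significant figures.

8.16 × 10⁷ m

2GMr/d³ = a_tidal  ⇒  d = (2GMr / a_tidal)^(1/3)
d = (2 × 6.674×10⁻¹¹ × (1.99 × 10³¹) × (133) / (0.651))^(1/3)
  = 8.16 × 10⁷ m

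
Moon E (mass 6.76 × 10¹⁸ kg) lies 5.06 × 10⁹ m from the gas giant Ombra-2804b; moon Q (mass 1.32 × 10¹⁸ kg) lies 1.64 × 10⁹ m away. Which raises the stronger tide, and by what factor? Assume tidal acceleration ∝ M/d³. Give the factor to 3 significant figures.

Moon Q, by a factor of ≈ 5.74

Tidal stretch scales as M/d³; compute that for each body.
Moon E: (6.76 × 10¹⁸) / (5.06 × 10⁹)³ = 5.218 × 10⁻¹¹
Moon Q: (1.32 × 10¹⁸) / (1.64 × 10⁹)³ = 2.993 × 10⁻¹⁰
Ratio (larger/smaller) = 5.74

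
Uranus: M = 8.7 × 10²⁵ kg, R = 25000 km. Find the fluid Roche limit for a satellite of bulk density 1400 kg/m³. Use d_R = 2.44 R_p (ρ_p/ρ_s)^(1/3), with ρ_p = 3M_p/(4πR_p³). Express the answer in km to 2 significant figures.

ρ_p = 3M_p/(4πR_p³) = 3 × (8.7 × 10²⁵) / (4π × (2.5 × 10⁷ m)³) = 1300 kg/m³
d_R = 2.44 × 25000 km × (1300/1400)^(1/3)
    = 60000 km

60000 km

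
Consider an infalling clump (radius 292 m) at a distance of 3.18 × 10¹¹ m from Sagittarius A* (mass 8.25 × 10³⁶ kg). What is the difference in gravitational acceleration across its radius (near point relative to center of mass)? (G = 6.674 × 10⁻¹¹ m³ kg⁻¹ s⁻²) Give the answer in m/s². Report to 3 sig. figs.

1.00 × 10⁻⁵ m/s²

Δg = 2GMr/d³
   = 2 × (6.674 × 10⁻¹¹) × (8.25 × 10³⁶) × (292) / (3.18 × 10¹¹)³
   = 1.00 × 10⁻⁵ m/s²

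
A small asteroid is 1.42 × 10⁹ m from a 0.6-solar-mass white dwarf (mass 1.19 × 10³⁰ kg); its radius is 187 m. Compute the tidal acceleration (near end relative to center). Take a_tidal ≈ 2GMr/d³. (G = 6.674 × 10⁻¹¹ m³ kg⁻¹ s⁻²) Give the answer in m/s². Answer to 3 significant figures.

Differencing GM/(d−r)² and GM/d² to first order in r/d gives 2GMr/d³.
a_tidal = 2GMr/d³
        = 2 × (6.674 × 10⁻¹¹) × (1.19 × 10³⁰) × (187) / (1.42 × 10⁹)³
        = 1.04 × 10⁻⁵ m/s²

1.04 × 10⁻⁵ m/s²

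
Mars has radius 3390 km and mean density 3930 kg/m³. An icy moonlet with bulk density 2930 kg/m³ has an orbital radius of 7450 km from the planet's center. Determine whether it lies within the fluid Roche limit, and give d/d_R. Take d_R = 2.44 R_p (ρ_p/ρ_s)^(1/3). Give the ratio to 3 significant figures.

d_R = 2.44 × (3390 km) × (3930/2930)^(1/3) = 9122 km
d/d_R = (7450) / (9122) = 0.817
Since d/d_R < 1, the body is inside the Roche limit.

inside; d/d_R ≈ 0.817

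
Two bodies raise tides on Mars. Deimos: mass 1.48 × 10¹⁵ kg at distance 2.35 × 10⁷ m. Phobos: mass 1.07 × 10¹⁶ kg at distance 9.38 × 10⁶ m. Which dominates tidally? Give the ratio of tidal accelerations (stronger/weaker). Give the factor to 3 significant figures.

Tidal stretch scales as M/d³; compute that for each body.
Deimos: (1.48 × 10¹⁵) / (2.35 × 10⁷)³ = 1.140 × 10⁻⁷
Phobos: (1.07 × 10¹⁶) / (9.38 × 10⁶)³ = 1.297 × 10⁻⁵
Ratio (larger/smaller) = 114

Phobos, by a factor of ≈ 114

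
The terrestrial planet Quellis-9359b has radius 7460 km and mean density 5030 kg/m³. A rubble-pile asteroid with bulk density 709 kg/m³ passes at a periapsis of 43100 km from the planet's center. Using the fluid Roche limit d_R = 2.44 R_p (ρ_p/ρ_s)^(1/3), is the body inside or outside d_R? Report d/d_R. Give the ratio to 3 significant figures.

outside; d/d_R ≈ 1.23

d_R = 2.44 × (7460 km) × (5030/709)^(1/3) = 34980 km
d/d_R = (43100) / (34980) = 1.23
Since d/d_R > 1, the body is outside the Roche limit.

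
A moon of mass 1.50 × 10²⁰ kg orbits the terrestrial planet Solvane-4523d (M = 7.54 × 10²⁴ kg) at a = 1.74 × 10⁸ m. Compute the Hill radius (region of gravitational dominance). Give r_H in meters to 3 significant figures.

3.27 × 10⁶ m

r_H ≈ a (m/3M)^(1/3)
    = (1.74 × 10⁸) × (1.50 × 10²⁰ / (3 × 7.54 × 10²⁴))^(1/3)
    = 3.27 × 10⁶ m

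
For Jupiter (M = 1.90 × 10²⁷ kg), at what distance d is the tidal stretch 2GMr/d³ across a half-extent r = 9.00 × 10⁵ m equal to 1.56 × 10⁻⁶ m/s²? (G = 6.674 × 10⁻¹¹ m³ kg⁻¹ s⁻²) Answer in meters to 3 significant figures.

2GMr/d³ = a_tidal  ⇒  d = (2GMr / a_tidal)^(1/3)
d = (2 × 6.674×10⁻¹¹ × (1.90 × 10²⁷) × (9.00 × 10⁵) / (1.56 × 10⁻⁶))^(1/3)
  = 5.27 × 10⁹ m

5.27 × 10⁹ m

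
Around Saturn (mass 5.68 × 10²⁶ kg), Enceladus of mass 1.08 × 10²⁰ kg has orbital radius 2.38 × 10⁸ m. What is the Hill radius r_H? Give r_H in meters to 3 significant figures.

r_H ≈ a (m/3M)^(1/3)
    = (2.38 × 10⁸) × (1.08 × 10²⁰ / (3 × 5.68 × 10²⁶))^(1/3)
    = 9.49 × 10⁵ m

9.49 × 10⁵ m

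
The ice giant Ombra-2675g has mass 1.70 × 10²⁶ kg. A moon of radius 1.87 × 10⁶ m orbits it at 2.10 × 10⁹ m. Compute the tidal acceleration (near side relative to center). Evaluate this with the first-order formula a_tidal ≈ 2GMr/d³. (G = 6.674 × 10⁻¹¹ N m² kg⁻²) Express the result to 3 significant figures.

The tidal stretch is the gradient of GM/d² times the body's extent r, hence the 1/d³ dependence.
Δg = 2GMr/d³
   = 2 × (6.674 × 10⁻¹¹) × (1.70 × 10²⁶) × (1.87 × 10⁶) / (2.10 × 10⁹)³
   = 4.58 × 10⁻⁶ m/s²

4.58 × 10⁻⁶ m/s²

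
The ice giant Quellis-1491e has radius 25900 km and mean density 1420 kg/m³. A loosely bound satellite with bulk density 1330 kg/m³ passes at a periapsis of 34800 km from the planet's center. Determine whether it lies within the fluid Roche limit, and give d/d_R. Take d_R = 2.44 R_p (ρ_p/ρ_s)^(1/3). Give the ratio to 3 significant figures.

inside; d/d_R ≈ 0.539

d_R = 2.44 × (25900 km) × (1420/1330)^(1/3) = 64590 km
d/d_R = (34800) / (64590) = 0.539
Since d/d_R < 1, the body is inside the Roche limit.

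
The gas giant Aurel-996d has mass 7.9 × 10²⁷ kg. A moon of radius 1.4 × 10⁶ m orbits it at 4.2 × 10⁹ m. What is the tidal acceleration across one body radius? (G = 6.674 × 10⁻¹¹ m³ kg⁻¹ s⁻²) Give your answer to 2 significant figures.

Δg = 2GMr/d³
   = 2 × (6.674 × 10⁻¹¹) × (7.9 × 10²⁷) × (1.4 × 10⁶) / (4.2 × 10⁹)³
   = 2.0 × 10⁻⁵ m/s²

2.0 × 10⁻⁵ m/s²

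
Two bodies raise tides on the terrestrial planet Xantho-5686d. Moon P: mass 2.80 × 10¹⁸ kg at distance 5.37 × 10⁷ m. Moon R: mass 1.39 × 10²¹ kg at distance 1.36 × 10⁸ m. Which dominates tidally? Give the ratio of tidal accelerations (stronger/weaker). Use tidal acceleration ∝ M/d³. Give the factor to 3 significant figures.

Compare M/d³ for the two perturbers:
Moon P: (2.80 × 10¹⁸) / (5.37 × 10⁷)³ = 1.808 × 10⁻⁵
Moon R: (1.39 × 10²¹) / (1.36 × 10⁸)³ = 5.526 × 10⁻⁴
Ratio (larger/smaller) = 30.6

Moon R, by a factor of ≈ 30.6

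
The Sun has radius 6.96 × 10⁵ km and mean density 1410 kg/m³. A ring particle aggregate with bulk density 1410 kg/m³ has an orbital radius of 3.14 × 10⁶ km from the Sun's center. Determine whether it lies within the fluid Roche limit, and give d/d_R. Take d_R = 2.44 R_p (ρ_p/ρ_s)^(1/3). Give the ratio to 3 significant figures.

d_R = 2.44 × (6.96 × 10⁵ km) × (1410/1410)^(1/3) = 1.698 × 10⁶ km
d/d_R = (3.14 × 10⁶) / (1.698 × 10⁶) = 1.85
Since d/d_R > 1, the body is outside the Roche limit.

outside; d/d_R ≈ 1.85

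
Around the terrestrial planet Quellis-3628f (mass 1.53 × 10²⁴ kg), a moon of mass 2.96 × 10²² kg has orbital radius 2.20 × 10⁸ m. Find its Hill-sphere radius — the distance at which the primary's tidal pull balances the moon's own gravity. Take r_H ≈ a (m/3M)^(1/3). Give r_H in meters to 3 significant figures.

4.09 × 10⁷ m

r_H ≈ a (m/3M)^(1/3)
    = (2.20 × 10⁸) × (2.96 × 10²² / (3 × 1.53 × 10²⁴))^(1/3)
    = 4.09 × 10⁷ m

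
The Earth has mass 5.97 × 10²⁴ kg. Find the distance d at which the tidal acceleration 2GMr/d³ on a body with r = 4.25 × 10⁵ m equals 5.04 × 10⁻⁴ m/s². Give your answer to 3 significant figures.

8.76 × 10⁷ m

2GMr/d³ = a_tidal  ⇒  d = (2GMr / a_tidal)^(1/3)
d = (2 × 6.674×10⁻¹¹ × (5.97 × 10²⁴) × (4.25 × 10⁵) / (5.04 × 10⁻⁴))^(1/3)
  = 8.76 × 10⁷ m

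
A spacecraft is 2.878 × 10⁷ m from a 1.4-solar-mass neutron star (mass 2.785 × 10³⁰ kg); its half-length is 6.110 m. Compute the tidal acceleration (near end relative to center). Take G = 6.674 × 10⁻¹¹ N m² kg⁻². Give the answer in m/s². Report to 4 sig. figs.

9.528 × 10⁻² m/s²

Δg = 2GMr/d³
   = 2 × (6.674 × 10⁻¹¹) × (2.785 × 10³⁰) × (6.110) / (2.878 × 10⁷)³
   = 9.528 × 10⁻² m/s²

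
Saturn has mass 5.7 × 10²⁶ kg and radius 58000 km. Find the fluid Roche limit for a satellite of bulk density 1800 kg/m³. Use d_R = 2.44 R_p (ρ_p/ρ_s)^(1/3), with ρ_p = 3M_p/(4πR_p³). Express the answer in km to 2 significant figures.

1.0 × 10⁵ km

ρ_p = 3M_p/(4πR_p³) = 3 × (5.7 × 10²⁶) / (4π × (5.8 × 10⁷ m)³) = 700 kg/m³
d_R = 2.44 × 58000 km × (700/1800)^(1/3)
    = 1.0 × 10⁵ km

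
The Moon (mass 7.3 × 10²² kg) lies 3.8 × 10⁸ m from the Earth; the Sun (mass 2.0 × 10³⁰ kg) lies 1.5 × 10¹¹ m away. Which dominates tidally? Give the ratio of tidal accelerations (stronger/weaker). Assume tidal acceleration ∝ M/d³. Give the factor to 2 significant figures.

Tidal stretch scales as M/d³; compute that for each body.
The Moon: (7.3 × 10²²) / (3.8 × 10⁸)³ = 1.330 × 10⁻³
The Sun: (2.0 × 10³⁰) / (1.5 × 10¹¹)³ = 5.926 × 10⁻⁴
Ratio (larger/smaller) = 2.2

The Moon, by a factor of ≈ 2.2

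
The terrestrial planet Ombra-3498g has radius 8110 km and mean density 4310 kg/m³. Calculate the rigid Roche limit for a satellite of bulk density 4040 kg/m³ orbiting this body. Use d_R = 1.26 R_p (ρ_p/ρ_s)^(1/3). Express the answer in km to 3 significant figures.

d_R = 1.26 × 8110 km × (4310/4040)^(1/3)
    = 10400 km

10400 km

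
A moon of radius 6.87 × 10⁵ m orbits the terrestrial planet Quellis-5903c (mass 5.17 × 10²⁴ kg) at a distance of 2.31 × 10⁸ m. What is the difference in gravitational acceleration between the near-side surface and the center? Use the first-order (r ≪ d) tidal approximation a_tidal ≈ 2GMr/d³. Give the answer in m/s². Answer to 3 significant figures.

The tidal stretch is the gradient of GM/d² times the body's extent r, hence the 1/d³ dependence.
a_tidal = 2GMr/d³
        = 2 × (6.674 × 10⁻¹¹) × (5.17 × 10²⁴) × (6.87 × 10⁵) / (2.31 × 10⁸)³
        = 3.85 × 10⁻⁵ m/s²

3.85 × 10⁻⁵ m/s²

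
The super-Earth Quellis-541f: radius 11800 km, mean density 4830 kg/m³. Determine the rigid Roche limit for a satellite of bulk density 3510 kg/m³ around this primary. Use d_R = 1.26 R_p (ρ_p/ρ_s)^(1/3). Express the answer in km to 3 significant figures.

d_R = 1.26 × 11800 km × (4830/3510)^(1/3)
    = 16500 km

16500 km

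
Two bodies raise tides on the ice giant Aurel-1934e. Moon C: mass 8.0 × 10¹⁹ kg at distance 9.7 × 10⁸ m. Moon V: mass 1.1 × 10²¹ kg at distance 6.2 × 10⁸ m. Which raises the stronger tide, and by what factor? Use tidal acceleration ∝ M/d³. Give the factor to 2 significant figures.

Compare M/d³ for the two perturbers:
Moon C: (8.0 × 10¹⁹) / (9.7 × 10⁸)³ = 8.765 × 10⁻⁸
Moon V: (1.1 × 10²¹) / (6.2 × 10⁸)³ = 4.615 × 10⁻⁶
Ratio (larger/smaller) = 53

Moon V, by a factor of ≈ 53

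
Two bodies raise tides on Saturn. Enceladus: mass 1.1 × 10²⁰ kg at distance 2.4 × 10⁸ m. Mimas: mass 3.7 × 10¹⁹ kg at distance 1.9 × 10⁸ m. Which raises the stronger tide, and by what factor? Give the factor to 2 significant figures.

Tidal stretch scales as M/d³; compute that for each body.
Enceladus: (1.1 × 10²⁰) / (2.4 × 10⁸)³ = 7.957 × 10⁻⁶
Mimas: (3.7 × 10¹⁹) / (1.9 × 10⁸)³ = 5.394 × 10⁻⁶
Ratio (larger/smaller) = 1.5

Enceladus, by a factor of ≈ 1.5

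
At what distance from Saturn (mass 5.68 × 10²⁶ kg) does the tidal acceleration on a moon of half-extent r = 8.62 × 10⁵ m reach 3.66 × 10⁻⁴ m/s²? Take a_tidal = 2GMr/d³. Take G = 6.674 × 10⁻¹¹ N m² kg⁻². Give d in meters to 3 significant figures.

2GMr/d³ = a_tidal  ⇒  d = (2GMr / a_tidal)^(1/3)
d = (2 × 6.674×10⁻¹¹ × (5.68 × 10²⁶) × (8.62 × 10⁵) / (3.66 × 10⁻⁴))^(1/3)
  = 5.63 × 10⁸ m

5.63 × 10⁸ m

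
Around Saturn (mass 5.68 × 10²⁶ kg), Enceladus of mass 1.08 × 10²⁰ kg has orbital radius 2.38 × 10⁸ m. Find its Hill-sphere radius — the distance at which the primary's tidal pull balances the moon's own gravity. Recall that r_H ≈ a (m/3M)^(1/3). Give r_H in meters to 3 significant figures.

r_H ≈ a (m/3M)^(1/3)
    = (2.38 × 10⁸) × (1.08 × 10²⁰ / (3 × 5.68 × 10²⁶))^(1/3)
    = 9.49 × 10⁵ m

9.49 × 10⁵ m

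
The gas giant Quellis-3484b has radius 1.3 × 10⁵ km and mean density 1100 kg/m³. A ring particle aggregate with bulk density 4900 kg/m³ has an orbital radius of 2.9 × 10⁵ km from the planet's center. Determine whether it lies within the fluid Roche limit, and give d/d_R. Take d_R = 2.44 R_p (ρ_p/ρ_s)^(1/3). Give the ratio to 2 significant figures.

d_R = 2.44 × (1.3 × 10⁵ km) × (1100/4900)^(1/3) = 1.928 × 10⁵ km
d/d_R = (2.9 × 10⁵) / (1.928 × 10⁵) = 1.5
Since d/d_R > 1, the body is outside the Roche limit.

outside; d/d_R ≈ 1.5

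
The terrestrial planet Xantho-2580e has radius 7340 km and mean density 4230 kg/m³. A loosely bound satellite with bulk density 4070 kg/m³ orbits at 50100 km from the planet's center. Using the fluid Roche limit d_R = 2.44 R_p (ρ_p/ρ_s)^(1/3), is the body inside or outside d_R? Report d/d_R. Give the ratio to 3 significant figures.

d_R = 2.44 × (7340 km) × (4230/4070)^(1/3) = 18140 km
d/d_R = (50100) / (18140) = 2.76
Since d/d_R > 1, the body is outside the Roche limit.

outside; d/d_R ≈ 2.76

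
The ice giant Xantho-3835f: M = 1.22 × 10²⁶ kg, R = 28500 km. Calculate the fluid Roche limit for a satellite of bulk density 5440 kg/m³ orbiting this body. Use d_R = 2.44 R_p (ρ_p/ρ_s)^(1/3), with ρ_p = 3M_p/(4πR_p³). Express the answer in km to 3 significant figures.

42700 km

ρ_p = 3M_p/(4πR_p³) = 3 × (1.22 × 10²⁶) / (4π × (2.85 × 10⁷ m)³) = 1260 kg/m³
d_R = 2.44 × 28500 km × (1260/5440)^(1/3)
    = 42700 km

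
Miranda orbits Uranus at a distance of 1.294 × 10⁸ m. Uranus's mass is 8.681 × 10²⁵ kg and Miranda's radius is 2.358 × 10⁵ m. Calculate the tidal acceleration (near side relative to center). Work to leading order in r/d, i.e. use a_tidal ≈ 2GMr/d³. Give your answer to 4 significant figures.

1.261 × 10⁻³ m/s²

Δg = 2GMr/d³
   = 2 × (6.674 × 10⁻¹¹) × (8.681 × 10²⁵) × (2.358 × 10⁵) / (1.294 × 10⁸)³
   = 1.261 × 10⁻³ m/s²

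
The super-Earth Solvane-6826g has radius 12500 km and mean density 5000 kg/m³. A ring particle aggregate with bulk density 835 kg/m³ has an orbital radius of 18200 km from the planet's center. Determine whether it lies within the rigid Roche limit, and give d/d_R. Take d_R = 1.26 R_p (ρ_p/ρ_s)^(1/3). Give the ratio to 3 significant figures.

d_R = 1.26 × (12500 km) × (5000/835)^(1/3) = 28600 km
d/d_R = (18200) / (28600) = 0.636
Since d/d_R < 1, the body is inside the Roche limit.

inside; d/d_R ≈ 0.636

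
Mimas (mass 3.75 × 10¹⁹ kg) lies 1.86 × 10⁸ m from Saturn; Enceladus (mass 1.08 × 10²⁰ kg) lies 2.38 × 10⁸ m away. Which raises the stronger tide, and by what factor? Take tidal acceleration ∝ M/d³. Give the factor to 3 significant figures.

The tide-raising term goes as M/d³ (the gradient of a 1/d² field).
Mimas: (3.75 × 10¹⁹) / (1.86 × 10⁸)³ = 5.828 × 10⁻⁶
Enceladus: (1.08 × 10²⁰) / (2.38 × 10⁸)³ = 8.011 × 10⁻⁶
Ratio (larger/smaller) = 1.37

Enceladus, by a factor of ≈ 1.37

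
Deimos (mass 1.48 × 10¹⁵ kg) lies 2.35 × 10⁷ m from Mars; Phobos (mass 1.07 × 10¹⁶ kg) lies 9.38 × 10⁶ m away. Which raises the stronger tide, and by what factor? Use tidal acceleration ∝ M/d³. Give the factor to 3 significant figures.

Compare M/d³ for the two perturbers:
Deimos: (1.48 × 10¹⁵) / (2.35 × 10⁷)³ = 1.140 × 10⁻⁷
Phobos: (1.07 × 10¹⁶) / (9.38 × 10⁶)³ = 1.297 × 10⁻⁵
Ratio (larger/smaller) = 114

Phobos, by a factor of ≈ 114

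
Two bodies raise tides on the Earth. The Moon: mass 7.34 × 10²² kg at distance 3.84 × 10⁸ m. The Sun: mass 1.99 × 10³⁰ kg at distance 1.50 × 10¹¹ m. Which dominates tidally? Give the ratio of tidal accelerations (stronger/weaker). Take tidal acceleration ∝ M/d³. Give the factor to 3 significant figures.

The tide-raising term goes as M/d³ (the gradient of a 1/d² field).
The Moon: (7.34 × 10²²) / (3.84 × 10⁸)³ = 1.296 × 10⁻³
The Sun: (1.99 × 10³⁰) / (1.50 × 10¹¹)³ = 5.896 × 10⁻⁴
Ratio (larger/smaller) = 2.20

The Moon, by a factor of ≈ 2.20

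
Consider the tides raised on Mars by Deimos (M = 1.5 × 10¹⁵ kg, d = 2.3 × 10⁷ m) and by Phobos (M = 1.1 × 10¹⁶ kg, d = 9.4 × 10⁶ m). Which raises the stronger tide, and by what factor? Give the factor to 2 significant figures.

Compare M/d³ for the two perturbers:
Deimos: (1.5 × 10¹⁵) / (2.3 × 10⁷)³ = 1.233 × 10⁻⁷
Phobos: (1.1 × 10¹⁶) / (9.4 × 10⁶)³ = 1.324 × 10⁻⁵
Ratio (larger/smaller) = 110

Phobos, by a factor of ≈ 110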